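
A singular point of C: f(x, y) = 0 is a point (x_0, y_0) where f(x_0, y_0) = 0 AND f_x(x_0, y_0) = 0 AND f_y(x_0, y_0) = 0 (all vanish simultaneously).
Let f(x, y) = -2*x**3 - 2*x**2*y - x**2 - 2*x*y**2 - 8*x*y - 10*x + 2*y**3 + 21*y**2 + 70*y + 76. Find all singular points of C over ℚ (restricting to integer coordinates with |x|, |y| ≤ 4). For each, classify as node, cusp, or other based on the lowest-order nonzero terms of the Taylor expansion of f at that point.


Singular points: {(1, -3)}; classification: node.

Compute partial derivatives:
  f_x = -6*x**2 - 4*x*y - 2*x - 2*y**2 - 8*y - 10.
  f_y = -2*x**2 - 4*x*y - 8*x + 6*y**2 + 42*y + 70.
Scan x_0 ∈ {−4, ..., 4}. For each x_0, f_y(x_0, y) is a polynomial in y; find its integer roots y ∈ {−4, ..., 4}, then test f_x and f at those candidates.
  x = -4: f_y(-4, y) = 6*y**2 + 58*y + 70; no integer root y with |y| ≤ 4.
  x = -3: f_y(-3, y) = 6*y**2 + 54*y + 76; no integer root y with |y| ≤ 4.
  x = -2: f_y(-2, y) = 6*y**2 + 50*y + 78; no integer root y with |y| ≤ 4.
  x = -1: f_y(-1, y) = 6*y**2 + 46*y + 76; no integer root y with |y| ≤ 4.
  x = 0: f_y(0, y) = 6*y**2 + 42*y + 70; no integer root y with |y| ≤ 4.
  x = 1: f_y(1, y) = 6*y**2 + 38*y + 60; vanishes at y ∈ {-3}. (1, -3): f_x = 0, f = 0 — SINGULAR.
  x = 2: f_y(2, y) = 6*y**2 + 34*y + 46; no integer root y with |y| ≤ 4.
  x = 3: f_y(3, y) = 6*y**2 + 30*y + 28; no integer root y with |y| ≤ 4.
  x = 4: f_y(4, y) = 6*y**2 + 26*y + 6; no integer root y with |y| ≤ 4.
Only singular point on the grid: (1, -3).
Classify: substitute x = 1 + u, y = -3 + v and expand: f = -2*u**3 - 2*u**2*v - u**2 - 2*u*v**2 + 2*v**3 + v**2.
No constant or linear terms (consistent with a singular point). Quadratic part: -u**2 + v**2. Cubic part: -2*u**3 - 2*u**2*v - 2*u*v**2 + 2*v**3.
The quadratic part v**2 - u**2 = (v − u)(v + u) splits into two distinct linear factors, so there are two distinct tangent lines y − -3 = ±(x − 1) — this is a node (ordinary double point).
Classification: node.


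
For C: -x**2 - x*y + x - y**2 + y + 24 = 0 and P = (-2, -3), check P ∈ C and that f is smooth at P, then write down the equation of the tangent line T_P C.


Tangent line at P: 8*x + 9*y + 43 = 0.

Step 1: f(-2, -3) = 0, so P lies on C.
Step 2: partial derivatives
  f_x(x, y) = -2*x - y + 1, f_y(x, y) = -x - 2*y + 1.
  f_x(P) = 8, f_y(P) = 9 (gradient nonzero, so P is smooth).
Step 3: tangent line at P: 8·(x − -2) + 9·(y − -3) = 0.
Expanding: 8*x + 9*y + 43 = 0.


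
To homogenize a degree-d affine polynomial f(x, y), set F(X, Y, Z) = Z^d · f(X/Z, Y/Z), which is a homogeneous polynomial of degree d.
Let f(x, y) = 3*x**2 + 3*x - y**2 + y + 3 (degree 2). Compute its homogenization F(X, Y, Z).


F(X, Y, Z) = 3*X**2 + 3*X*Z - Y**2 + Y*Z + 3*Z**2

deg(f) = 2.
Substitute x = X/Z, y = Y/Z into f, then multiply by Z^2.
  monomial 3·x^2·y^0 ↦ 3·X^2·Y^0·Z^0.
  monomial 3·x^1·y^0 ↦ 3·X^1·Y^0·Z^1.
  monomial -1·x^0·y^2 ↦ -1·X^0·Y^2·Z^0.
  monomial 1·x^0·y^1 ↦ 1·X^0·Y^1·Z^1.
  monomial 3·x^0·y^0 ↦ 3·X^0·Y^0·Z^2.
Collecting: F(X, Y, Z) = 3*X**2 + 3*X*Z - Y**2 + Y*Z + 3*Z**2.


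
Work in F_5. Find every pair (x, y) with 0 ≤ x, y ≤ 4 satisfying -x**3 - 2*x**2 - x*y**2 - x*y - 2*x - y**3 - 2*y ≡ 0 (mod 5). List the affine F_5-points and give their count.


Affine F_5-points: {(0, 0), (1, 0), (1, 1), (1, 3), (2, 0), (3, 1), (3, 3), (4, 1), (4, 2), (4, 3)}; count = 10.

For each of the 25 pairs (x, y) ∈ F_5², evaluate f(x, y) mod 5. Record the zeros.
  x = 0: [0↦0, 1↦2, 2↦3, 3↦2, 4↦3]  zeros at y ∈ {0}
  x = 1: [0↦0, 1↦0, 2↦2, 3↦0, 4↦3]  zeros at y ∈ {0, 1, 3}
  x = 2: [0↦0, 1↦3, 2↦1, 3↦3, 4↦3]  zeros at y ∈ {0}
  x = 3: [0↦4, 1↦0, 2↦4, 3↦0, 4↦2]  zeros at y ∈ {1, 3}
  x = 4: [0↦1, 1↦0, 2↦0, 3↦0, 4↦4]  zeros at y ∈ {1, 2, 3}
Collecting zeros: affine points = {(0, 0), (1, 0), (1, 1), (1, 3), (2, 0), (3, 1), (3, 3), (4, 1), (4, 2), (4, 3)}.
Total count |C(F_5)_aff| = 10.


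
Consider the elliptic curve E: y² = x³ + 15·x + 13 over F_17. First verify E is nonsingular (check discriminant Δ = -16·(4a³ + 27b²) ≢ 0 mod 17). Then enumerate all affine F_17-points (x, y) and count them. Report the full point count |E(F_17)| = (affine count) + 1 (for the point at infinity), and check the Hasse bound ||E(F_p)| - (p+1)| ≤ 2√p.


Affine points = {(0, 8), (0, 9), (2, 0), (3, 0), (4, 1), (4, 16), (5, 3), (5, 14), (6, 8), (6, 9), (7, 6), (7, 11), (8, 4), (8, 13), (11, 8), (11, 9), (12, 0), (13, 5), (13, 12), (14, 3), (14, 14), (15, 3), (15, 14)}; affine count = 23; |E(F_17)| = 24.

Discriminant check: Δ ∝ 4a³ + 27b² = 4·15³ + 27·13² = 4·3375 + 27·169 ≡ 9 (mod 17). Nonzero ⇒ E is nonsingular.
For each x ∈ F_17, compute rhs = x³ + 15·x + 13 mod 17, then count y ∈ F_17 with y² ≡ rhs.
  x = 0: rhs = 13, matching y values: 8, 9 (2 points).
  x = 1: rhs = 12, matching y values: none (0 points).
  x = 2: rhs = 0, matching y values: 0 (1 points).
  x = 3: rhs = 0, matching y values: 0 (1 points).
  x = 4: rhs = 1, matching y values: 1, 16 (2 points).
  x = 5: rhs = 9, matching y values: 3, 14 (2 points).
  x = 6: rhs = 13, matching y values: 8, 9 (2 points).
  x = 7: rhs = 2, matching y values: 6, 11 (2 points).
  x = 8: rhs = 16, matching y values: 4, 13 (2 points).
  x = 9: rhs = 10, matching y values: none (0 points).
  x = 10: rhs = 7, matching y values: none (0 points).
  x = 11: rhs = 13, matching y values: 8, 9 (2 points).
  x = 12: rhs = 0, matching y values: 0 (1 points).
  x = 13: rhs = 8, matching y values: 5, 12 (2 points).
  x = 14: rhs = 9, matching y values: 3, 14 (2 points).
  x = 15: rhs = 9, matching y values: 3, 14 (2 points).
  x = 16: rhs = 14, matching y values: none (0 points).
Total affine count: 23.
Full point count |E(F_17)| = 23 + 1 = 24.
Hasse bound: |24 − (17+1)| = |6| = 6 ≤ 2√17 ≈ 8.2462 ✓.


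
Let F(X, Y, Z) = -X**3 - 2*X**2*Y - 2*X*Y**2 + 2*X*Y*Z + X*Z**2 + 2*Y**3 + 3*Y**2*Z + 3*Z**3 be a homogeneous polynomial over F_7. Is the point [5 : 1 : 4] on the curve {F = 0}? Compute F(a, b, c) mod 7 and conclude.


F(5,1,4) ≡ 1 (mod 7); P is NOT on the curve.

Evaluate F(5, 1, 4) term-by-term (mod 7).
  -X**3 ↦ -1·125·1·1 = -125
  -2*X**2*Y ↦ -2·25·1·1 = -50
  -2*X*Y**2 ↦ -2·5·1·1 = -10
  2*X*Y*Z ↦ 2·5·1·4 = 40
  X*Z**2 ↦ 1·5·1·16 = 80
  2*Y**3 ↦ 2·1·1·1 = 2
  3*Y**2*Z ↦ 3·1·1·4 = 12
  3*Z**3 ↦ 3·1·1·64 = 192
Sum: F(5, 1, 4) = (-125) + (-50) + (-10) + (40) + (80) + (2) + (12) + (192) = 141.
Reducing mod 7: 141 ≡ 1 (mod 7).
Since F(a, b, c) ≡ 1 ≠ 0 (mod 7), P does NOT lie on the curve.


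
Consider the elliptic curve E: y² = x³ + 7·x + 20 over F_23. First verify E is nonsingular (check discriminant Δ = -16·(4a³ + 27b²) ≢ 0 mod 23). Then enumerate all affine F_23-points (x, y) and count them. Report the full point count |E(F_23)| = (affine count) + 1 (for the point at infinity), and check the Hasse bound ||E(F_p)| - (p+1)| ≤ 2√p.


Affine points = {(6, 5), (6, 18), (8, 6), (8, 17), (10, 3), (10, 20), (11, 5), (11, 18), (13, 10), (13, 13), (15, 2), (15, 21), (20, 8), (20, 15), (22, 9), (22, 14)}; affine count = 16; |E(F_23)| = 17.

Discriminant check: Δ ∝ 4a³ + 27b² = 4·7³ + 27·20² = 4·343 + 27·400 ≡ 5 (mod 23). Nonzero ⇒ E is nonsingular.
For each x ∈ F_23, compute rhs = x³ + 7·x + 20 mod 23, then count y ∈ F_23 with y² ≡ rhs.
  x = 0: rhs = 20, matching y values: none (0 points).
  x = 1: rhs = 5, matching y values: none (0 points).
  x = 2: rhs = 19, matching y values: none (0 points).
  x = 3: rhs = 22, matching y values: none (0 points).
  x = 4: rhs = 20, matching y values: none (0 points).
  x = 5: rhs = 19, matching y values: none (0 points).
  x = 6: rhs = 2, matching y values: 5, 18 (2 points).
  x = 7: rhs = 21, matching y values: none (0 points).
  x = 8: rhs = 13, matching y values: 6, 17 (2 points).
  x = 9: rhs = 7, matching y values: none (0 points).
  x = 10: rhs = 9, matching y values: 3, 20 (2 points).
  x = 11: rhs = 2, matching y values: 5, 18 (2 points).
  x = 12: rhs = 15, matching y values: none (0 points).
  x = 13: rhs = 8, matching y values: 10, 13 (2 points).
  x = 14: rhs = 10, matching y values: none (0 points).
  x = 15: rhs = 4, matching y values: 2, 21 (2 points).
  x = 16: rhs = 19, matching y values: none (0 points).
  x = 17: rhs = 15, matching y values: none (0 points).
  x = 18: rhs = 21, matching y values: none (0 points).
  x = 19: rhs = 20, matching y values: none (0 points).
  x = 20: rhs = 18, matching y values: 8, 15 (2 points).
  x = 21: rhs = 21, matching y values: none (0 points).
  x = 22: rhs = 12, matching y values: 9, 14 (2 points).
Total affine count: 16.
Full point count |E(F_23)| = 16 + 1 = 17.
Hasse bound: |17 − (23+1)| = |-7| = 7 ≤ 2√23 ≈ 9.5917 ✓.


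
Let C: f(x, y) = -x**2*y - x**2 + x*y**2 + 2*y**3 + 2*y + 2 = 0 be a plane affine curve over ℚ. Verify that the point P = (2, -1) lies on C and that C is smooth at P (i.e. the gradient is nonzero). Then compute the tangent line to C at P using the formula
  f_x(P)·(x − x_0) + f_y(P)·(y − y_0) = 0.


Tangent line at P: x - 2 = 0.

Step 1: f(2, -1) = 0, so P lies on C.
Step 2: partial derivatives
  f_x(x, y) = -2*x*y - 2*x + y**2, f_y(x, y) = -x**2 + 2*x*y + 6*y**2 + 2.
  f_x(P) = 1, f_y(P) = 0 (gradient nonzero, so P is smooth).
Step 3: tangent line at P: 1·(x − 2) + 0·(y − -1) = 0.
Expanding: x - 2 = 0.


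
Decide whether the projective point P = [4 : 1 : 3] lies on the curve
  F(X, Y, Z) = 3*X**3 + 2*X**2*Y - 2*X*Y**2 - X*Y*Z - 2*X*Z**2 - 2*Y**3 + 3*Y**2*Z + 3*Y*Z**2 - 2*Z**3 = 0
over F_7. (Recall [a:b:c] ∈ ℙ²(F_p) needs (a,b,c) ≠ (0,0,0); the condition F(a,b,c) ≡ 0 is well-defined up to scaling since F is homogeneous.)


F(4,1,3) ≡ 0 (mod 7); P is on the curve.

Evaluate F(4, 1, 3) term-by-term (mod 7).
  3*X**3 ↦ 3·64·1·1 = 192
  2*X**2*Y ↦ 2·16·1·1 = 32
  -2*X*Y**2 ↦ -2·4·1·1 = -8
  -X*Y*Z ↦ -1·4·1·3 = -12
  -2*X*Z**2 ↦ -2·4·1·9 = -72
  -2*Y**3 ↦ -2·1·1·1 = -2
  3*Y**2*Z ↦ 3·1·1·3 = 9
  3*Y*Z**2 ↦ 3·1·1·9 = 27
  -2*Z**3 ↦ -2·1·1·27 = -54
Sum: F(4, 1, 3) = (192) + (32) + (-8) + (-12) + (-72) + (-2) + (9) + (27) + (-54) = 112.
Reducing mod 7: 112 ≡ 0 (mod 7).
Since F(a, b, c) ≡ 0 (mod 7), P lies on the curve.


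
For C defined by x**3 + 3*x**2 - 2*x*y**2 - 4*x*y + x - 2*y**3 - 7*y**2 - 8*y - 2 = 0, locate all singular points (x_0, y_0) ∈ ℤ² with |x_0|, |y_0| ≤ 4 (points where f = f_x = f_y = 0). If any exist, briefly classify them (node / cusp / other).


Singular points: {(-1, -1)}; classification: cusp.

Compute partial derivatives:
  f_x = 3*x**2 + 6*x - 2*y**2 - 4*y + 1.
  f_y = -4*x*y - 4*x - 6*y**2 - 14*y - 8.
Scan x_0 ∈ {−4, ..., 4}. For each x_0, f_y(x_0, y) is a polynomial in y; find its integer roots y ∈ {−4, ..., 4}, then test f_x and f at those candidates.
  x = -4: f_y(-4, y) = -6*y**2 + 2*y + 8; vanishes at y ∈ {-1}. (-4, -1): f_x = 27 ≠ 0.
  x = -3: f_y(-3, y) = -6*y**2 - 2*y + 4; vanishes at y ∈ {-1}. (-3, -1): f_x = 12 ≠ 0.
  x = -2: f_y(-2, y) = -6*y**2 - 6*y; vanishes at y ∈ {-1, 0}. (-2, -1): f_x = 3 ≠ 0; (-2, 0): f_x = 1 ≠ 0.
  x = -1: f_y(-1, y) = -6*y**2 - 10*y - 4; vanishes at y ∈ {-1}. (-1, -1): f_x = 0, f = 0 — SINGULAR.
  x = 0: f_y(0, y) = -6*y**2 - 14*y - 8; vanishes at y ∈ {-1}. (0, -1): f_x = 3 ≠ 0.
  x = 1: f_y(1, y) = -6*y**2 - 18*y - 12; vanishes at y ∈ {-2, -1}. (1, -2): f_x = 10 ≠ 0; (1, -1): f_x = 12 ≠ 0.
  x = 2: f_y(2, y) = -6*y**2 - 22*y - 16; vanishes at y ∈ {-1}. (2, -1): f_x = 27 ≠ 0.
  x = 3: f_y(3, y) = -6*y**2 - 26*y - 20; vanishes at y ∈ {-1}. (3, -1): f_x = 48 ≠ 0.
  x = 4: f_y(4, y) = -6*y**2 - 30*y - 24; vanishes at y ∈ {-4, -1}. (4, -4): f_x = 57 ≠ 0; (4, -1): f_x = 75 ≠ 0.
Only singular point on the grid: (-1, -1).
Classify: substitute x = -1 + u, y = -1 + v and expand: f = u**3 - 2*u*v**2 - 2*v**3 + v**2.
No constant or linear terms (consistent with a singular point). Quadratic part: v**2. Cubic part: u**3 - 2*u*v**2 - 2*v**3.
The quadratic part v**2 is a perfect square, so there is a single (double) tangent line v = 0, i.e. y = -1. Restricting the cubic part to that line (v = 0) leaves u**3 ≠ 0, so f is not divisible by v and the branch is v² ≈ -u**3 to lowest order — this is a cusp.
Classification: cusp.


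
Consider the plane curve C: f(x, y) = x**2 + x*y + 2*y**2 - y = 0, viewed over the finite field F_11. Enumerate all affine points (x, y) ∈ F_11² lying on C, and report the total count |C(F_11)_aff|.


Affine F_11-points: {(0, 0), (0, 6), (1, 4), (1, 7), (3, 3), (3, 7), (5, 3), (5, 6), (6, 4), (6, 10)}; count = 10.

For each of the 121 pairs (x, y) ∈ F_11², evaluate f(x, y) mod 11. Record the zeros.
  x = 0: [0↦0, 1↦1, 2↦6, 3↦4, 4↦6, 5↦1, 6↦0, 7↦3, 8↦10, 9↦10, 10↦3]  zeros at y ∈ {0, 6}
  x = 1: [0↦1, 1↦3, 2↦9, 3↦8, 4↦0, 5↦7, 6↦7, 7↦0, 8↦8, 9↦9, 10↦3]  zeros at y ∈ {4, 7}
  x = 2: [0↦4, 1↦7, 2↦3, 3↦3, 4↦7, 5↦4, 6↦5, 7↦10, 8↦8, 9↦10, 10↦5]  zeros at y ∈ ∅
  x = 3: [0↦9, 1↦2, 2↦10, 3↦0, 4↦5, 5↦3, 6↦5, 7↦0, 8↦10, 9↦2, 10↦9]  zeros at y ∈ {3, 7}
  x = 4: [0↦5, 1↦10, 2↦8, 3↦10, 4↦5, 5↦4, 6↦7, 7↦3, 8↦3, 9↦7, 10↦4]  zeros at y ∈ ∅
  x = 5: [0↦3, 1↦9, 2↦8, 3↦0, 4↦7, 5↦7, 6↦0, 7↦8, 8↦9, 9↦3, 10↦1]  zeros at y ∈ {3, 6}
  x = 6: [0↦3, 1↦10, 2↦10, 3↦3, 4↦0, 5↦1, 6↦6, 7↦4, 8↦6, 9↦1, 10↦0]  zeros at y ∈ {4, 10}
  x = 7: [0↦5, 1↦2, 2↦3, 3↦8, 4↦6, 5↦8, 6↦3, 7↦2, 8↦5, 9↦1, 10↦1]  zeros at y ∈ ∅
  x = 8: [0↦9, 1↦7, 2↦9, 3↦4, 4↦3, 5↦6, 6↦2, 7↦2, 8↦6, 9↦3, 10↦4]  zeros at y ∈ ∅
  x = 9: [0↦4, 1↦3, 2↦6, 3↦2, 4↦2, 5↦6, 6↦3, 7↦4, 8↦9, 9↦7, 10↦9]  zeros at y ∈ ∅
  x = 10: [0↦1, 1↦1, 2↦5, 3↦2, 4↦3, 5↦8, 6↦6, 7↦8, 8↦3, 9↦2, 10↦5]  zeros at y ∈ ∅
Collecting zeros: affine points = {(0, 0), (0, 6), (1, 4), (1, 7), (3, 3), (3, 7), (5, 3), (5, 6), (6, 4), (6, 10)}.
Total count |C(F_11)_aff| = 10.


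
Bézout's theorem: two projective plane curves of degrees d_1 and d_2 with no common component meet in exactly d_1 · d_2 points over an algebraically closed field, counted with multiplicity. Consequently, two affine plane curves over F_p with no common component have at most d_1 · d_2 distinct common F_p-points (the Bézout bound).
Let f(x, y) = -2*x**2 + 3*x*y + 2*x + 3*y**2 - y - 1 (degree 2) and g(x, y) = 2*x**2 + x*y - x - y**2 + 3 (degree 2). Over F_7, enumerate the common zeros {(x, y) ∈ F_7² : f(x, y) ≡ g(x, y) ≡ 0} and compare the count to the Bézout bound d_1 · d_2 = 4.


Common zeros: ∅; count = 0; Bézout bound = 4.

deg(f) = 2, deg(g) = 2, so Bézout bound = 4.
Scan x ∈ F_7. For each x, list the y ∈ F_7 with f(x, y) ≡ 0 and those with g(x, y) ≡ 0 (mod 7); the common zeros in that column are the intersection.
  x = 0: f ≡ 0 at y ∈ ∅; g ≡ 0 at y ∈ ∅; common: ∅.
  x = 1: f ≡ 0 at y ∈ {5, 6}; g ≡ 0 at y ∈ ∅; common: ∅.
  x = 2: f ≡ 0 at y ∈ {4, 6}; g ≡ 0 at y ∈ ∅; common: ∅.
  x = 3: f ≡ 0 at y ∈ ∅; g ≡ 0 at y ∈ {4, 6}; common: ∅.
  x = 4: f ≡ 0 at y ∈ {3, 5}; g ≡ 0 at y ∈ {2}; common: ∅.
  x = 5: f ≡ 0 at y ∈ {3, 4}; g ≡ 0 at y ∈ {6}; common: ∅.
  x = 6: f ≡ 0 at y ∈ ∅; g ≡ 0 at y ∈ {2, 4}; common: ∅.
Collecting: common zeros = ∅, so the count is 0.
Comparison with the Bézout bound: 0 ≤ 4 = deg(f)·deg(g), as expected for curves with no common component (the affine F_7-count falls short of the bound because intersections may lie at infinity, over extension fields, or carry multiplicity).


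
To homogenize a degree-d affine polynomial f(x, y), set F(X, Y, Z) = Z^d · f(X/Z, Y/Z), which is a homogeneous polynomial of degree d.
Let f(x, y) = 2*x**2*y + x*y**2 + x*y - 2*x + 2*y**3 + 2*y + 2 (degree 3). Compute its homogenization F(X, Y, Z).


F(X, Y, Z) = 2*X**2*Y + X*Y**2 + X*Y*Z - 2*X*Z**2 + 2*Y**3 + 2*Y*Z**2 + 2*Z**3

deg(f) = 3.
Substitute x = X/Z, y = Y/Z into f, then multiply by Z^3.
  monomial 2·x^2·y^1 ↦ 2·X^2·Y^1·Z^0.
  monomial 1·x^1·y^2 ↦ 1·X^1·Y^2·Z^0.
  monomial 1·x^1·y^1 ↦ 1·X^1·Y^1·Z^1.
  monomial -2·x^1·y^0 ↦ -2·X^1·Y^0·Z^2.
  monomial 2·x^0·y^3 ↦ 2·X^0·Y^3·Z^0.
  monomial 2·x^0·y^1 ↦ 2·X^0·Y^1·Z^2.
  monomial 2·x^0·y^0 ↦ 2·X^0·Y^0·Z^3.
Collecting: F(X, Y, Z) = 2*X**2*Y + X*Y**2 + X*Y*Z - 2*X*Z**2 + 2*Y**3 + 2*Y*Z**2 + 2*Z**3.


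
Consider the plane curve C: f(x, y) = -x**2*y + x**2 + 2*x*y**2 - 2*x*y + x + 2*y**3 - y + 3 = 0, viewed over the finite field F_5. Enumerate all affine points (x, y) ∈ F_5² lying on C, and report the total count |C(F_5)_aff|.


Affine F_5-points: {(1, 0), (1, 1), (1, 3), (2, 4), (3, 0), (3, 3), (3, 4)}; count = 7.

For each of the 25 pairs (x, y) ∈ F_5², evaluate f(x, y) mod 5. Record the zeros.
  x = 0: [0↦3, 1↦4, 2↦2, 3↦4, 4↦2]  zeros at y ∈ ∅
  x = 1: [0↦0, 1↦0, 2↦1, 3↦0, 4↦4]  zeros at y ∈ {0, 1, 3}
  x = 2: [0↦4, 1↦1, 2↦3, 3↦2, 4↦0]  zeros at y ∈ {4}
  x = 3: [0↦0, 1↦2, 2↦3, 3↦0, 4↦0]  zeros at y ∈ {0, 3, 4}
  x = 4: [0↦3, 1↦3, 2↦1, 3↦4, 4↦4]  zeros at y ∈ ∅
Collecting zeros: affine points = {(1, 0), (1, 1), (1, 3), (2, 4), (3, 0), (3, 3), (3, 4)}.
Total count |C(F_5)_aff| = 7.


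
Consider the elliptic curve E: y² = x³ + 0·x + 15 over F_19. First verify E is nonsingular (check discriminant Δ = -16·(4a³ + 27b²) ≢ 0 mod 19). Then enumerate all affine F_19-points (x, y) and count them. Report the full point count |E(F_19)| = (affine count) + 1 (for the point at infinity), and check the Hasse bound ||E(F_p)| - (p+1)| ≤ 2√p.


Affine points = {(1, 4), (1, 15), (2, 2), (2, 17), (3, 2), (3, 17), (5, 8), (5, 11), (7, 4), (7, 15), (11, 4), (11, 15), (14, 2), (14, 17), (16, 8), (16, 11), (17, 8), (17, 11)}; affine count = 18; |E(F_19)| = 19.

Discriminant check: Δ ∝ 4a³ + 27b² = 4·0³ + 27·15² = 4·0 + 27·225 ≡ 14 (mod 19). Nonzero ⇒ E is nonsingular.
For each x ∈ F_19, compute rhs = x³ + 0·x + 15 mod 19, then count y ∈ F_19 with y² ≡ rhs.
  x = 0: rhs = 15, matching y values: none (0 points).
  x = 1: rhs = 16, matching y values: 4, 15 (2 points).
  x = 2: rhs = 4, matching y values: 2, 17 (2 points).
  x = 3: rhs = 4, matching y values: 2, 17 (2 points).
  x = 4: rhs = 3, matching y values: none (0 points).
  x = 5: rhs = 7, matching y values: 8, 11 (2 points).
  x = 6: rhs = 3, matching y values: none (0 points).
  x = 7: rhs = 16, matching y values: 4, 15 (2 points).
  x = 8: rhs = 14, matching y values: none (0 points).
  x = 9: rhs = 3, matching y values: none (0 points).
  x = 10: rhs = 8, matching y values: none (0 points).
  x = 11: rhs = 16, matching y values: 4, 15 (2 points).
  x = 12: rhs = 14, matching y values: none (0 points).
  x = 13: rhs = 8, matching y values: none (0 points).
  x = 14: rhs = 4, matching y values: 2, 17 (2 points).
  x = 15: rhs = 8, matching y values: none (0 points).
  x = 16: rhs = 7, matching y values: 8, 11 (2 points).
  x = 17: rhs = 7, matching y values: 8, 11 (2 points).
  x = 18: rhs = 14, matching y values: none (0 points).
Total affine count: 18.
Full point count |E(F_19)| = 18 + 1 = 19.
Hasse bound: |19 − (19+1)| = |-1| = 1 ≤ 2√19 ≈ 8.7178 ✓.


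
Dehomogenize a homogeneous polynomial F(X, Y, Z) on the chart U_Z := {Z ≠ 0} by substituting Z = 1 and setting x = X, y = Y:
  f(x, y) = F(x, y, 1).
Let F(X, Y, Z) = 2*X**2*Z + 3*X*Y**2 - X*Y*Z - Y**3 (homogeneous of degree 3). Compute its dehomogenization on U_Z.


f(x, y) = 2*x**2 + 3*x*y**2 - x*y - y**3

On U_Z we set Z = 1. Each monomial c·X^i·Y^j·Z^k in F becomes c·x^i·y^j·1^k = c·x^i·y^j.
Substituting Z = 1: F(X, Y, 1) = 2*x**2 + 3*x*y**2 - x*y - y**3.
Note: deg(f) ≤ deg(F) = 3; strict inequality happens when F is divisible by Z (lost terms).


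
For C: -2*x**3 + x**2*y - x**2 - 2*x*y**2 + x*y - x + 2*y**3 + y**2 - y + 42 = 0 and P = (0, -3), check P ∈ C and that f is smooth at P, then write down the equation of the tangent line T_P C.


Tangent line at P: -22*x + 47*y + 141 = 0.

Step 1: f(0, -3) = 0, so P lies on C.
Step 2: partial derivatives
  f_x(x, y) = -6*x**2 + 2*x*y - 2*x - 2*y**2 + y - 1, f_y(x, y) = x**2 - 4*x*y + x + 6*y**2 + 2*y - 1.
  f_x(P) = -22, f_y(P) = 47 (gradient nonzero, so P is smooth).
Step 3: tangent line at P: -22·(x − 0) + 47·(y − -3) = 0.
Expanding: -22*x + 47*y + 141 = 0.


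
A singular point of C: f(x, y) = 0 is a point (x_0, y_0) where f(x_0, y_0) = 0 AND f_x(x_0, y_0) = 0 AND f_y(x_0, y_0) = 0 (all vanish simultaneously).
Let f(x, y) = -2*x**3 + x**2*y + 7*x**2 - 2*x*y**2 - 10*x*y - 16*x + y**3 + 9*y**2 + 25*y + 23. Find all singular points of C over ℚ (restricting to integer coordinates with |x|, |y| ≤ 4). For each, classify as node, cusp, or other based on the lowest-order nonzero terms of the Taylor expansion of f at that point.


Singular points: {(1, -2)}; classification: node.

Compute partial derivatives:
  f_x = -6*x**2 + 2*x*y + 14*x - 2*y**2 - 10*y - 16.
  f_y = x**2 - 4*x*y - 10*x + 3*y**2 + 18*y + 25.
Scan x_0 ∈ {−4, ..., 4}. For each x_0, f_y(x_0, y) is a polynomial in y; find its integer roots y ∈ {−4, ..., 4}, then test f_x and f at those candidates.
  x = -4: f_y(-4, y) = 3*y**2 + 34*y + 81; no integer root y with |y| ≤ 4.
  x = -3: f_y(-3, y) = 3*y**2 + 30*y + 64; no integer root y with |y| ≤ 4.
  x = -2: f_y(-2, y) = 3*y**2 + 26*y + 49; no integer root y with |y| ≤ 4.
  x = -1: f_y(-1, y) = 3*y**2 + 22*y + 36; no integer root y with |y| ≤ 4.
  x = 0: f_y(0, y) = 3*y**2 + 18*y + 25; no integer root y with |y| ≤ 4.
  x = 1: f_y(1, y) = 3*y**2 + 14*y + 16; vanishes at y ∈ {-2}. (1, -2): f_x = 0, f = 0 — SINGULAR.
  x = 2: f_y(2, y) = 3*y**2 + 10*y + 9; no integer root y with |y| ≤ 4.
  x = 3: f_y(3, y) = 3*y**2 + 6*y + 4; no integer root y with |y| ≤ 4.
  x = 4: f_y(4, y) = 3*y**2 + 2*y + 1; no integer root y with |y| ≤ 4.
Only singular point on the grid: (1, -2).
Classify: substitute x = 1 + u, y = -2 + v and expand: f = -2*u**3 + u**2*v - u**2 - 2*u*v**2 + v**3 + v**2.
No constant or linear terms (consistent with a singular point). Quadratic part: -u**2 + v**2. Cubic part: -2*u**3 + u**2*v - 2*u*v**2 + v**3.
The quadratic part v**2 - u**2 = (v − u)(v + u) splits into two distinct linear factors, so there are two distinct tangent lines y − -2 = ±(x − 1) — this is a node (ordinary double point).
Classification: node.


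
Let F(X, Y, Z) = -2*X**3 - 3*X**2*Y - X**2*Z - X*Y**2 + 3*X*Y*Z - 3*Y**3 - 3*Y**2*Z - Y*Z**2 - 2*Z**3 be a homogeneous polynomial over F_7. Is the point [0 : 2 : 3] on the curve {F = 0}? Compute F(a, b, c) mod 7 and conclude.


F(0,2,3) ≡ 1 (mod 7); P is NOT on the curve.

Evaluate F(0, 2, 3) term-by-term (mod 7).
  -2*X**3 ↦ -2·0·1·1 = 0
  -3*X**2*Y ↦ -3·0·2·1 = 0
  -X**2*Z ↦ -1·0·1·3 = 0
  -X*Y**2 ↦ -1·0·4·1 = 0
  3*X*Y*Z ↦ 3·0·2·3 = 0
  -3*Y**3 ↦ -3·1·8·1 = -24
  -3*Y**2*Z ↦ -3·1·4·3 = -36
  -Y*Z**2 ↦ -1·1·2·9 = -18
  -2*Z**3 ↦ -2·1·1·27 = -54
Sum: F(0, 2, 3) = (0) + (0) + (0) + (0) + (0) + (-24) + (-36) + (-18) + (-54) = -132.
Reducing mod 7: -132 ≡ 1 (mod 7).
Since F(a, b, c) ≡ 1 ≠ 0 (mod 7), P does NOT lie on the curve.


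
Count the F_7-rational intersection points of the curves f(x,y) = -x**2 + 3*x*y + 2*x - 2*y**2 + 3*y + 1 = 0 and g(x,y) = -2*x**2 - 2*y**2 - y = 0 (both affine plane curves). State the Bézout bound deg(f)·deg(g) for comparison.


Common zeros: {(3, 2)}; count = 1; Bézout bound = 4.

deg(f) = 2, deg(g) = 2, so Bézout bound = 4.
Scan x ∈ F_7. For each x, list the y ∈ F_7 with f(x, y) ≡ 0 and those with g(x, y) ≡ 0 (mod 7); the common zeros in that column are the intersection.
  x = 0: f ≡ 0 at y ∈ ∅; g ≡ 0 at y ∈ {0, 3}; common: ∅.
  x = 1: f ≡ 0 at y ∈ ∅; g ≡ 0 at y ∈ ∅; common: ∅.
  x = 2: f ≡ 0 at y ∈ ∅; g ≡ 0 at y ∈ {5}; common: ∅.
  x = 3: f ≡ 0 at y ∈ {2, 4}; g ≡ 0 at y ∈ {1, 2}; common: {2}.
  x = 4: f ≡ 0 at y ∈ {0, 4}; g ≡ 0 at y ∈ {1, 2}; common: ∅.
  x = 5: f ≡ 0 at y ∈ {0, 2}; g ≡ 0 at y ∈ {5}; common: ∅.
  x = 6: f ≡ 0 at y ∈ ∅; g ≡ 0 at y ∈ ∅; common: ∅.
Collecting: common zeros = {(3, 2)}, so the count is 1.
Comparison with the Bézout bound: 1 ≤ 4 = deg(f)·deg(g), as expected for curves with no common component (the affine F_7-count falls short of the bound because intersections may lie at infinity, over extension fields, or carry multiplicity).


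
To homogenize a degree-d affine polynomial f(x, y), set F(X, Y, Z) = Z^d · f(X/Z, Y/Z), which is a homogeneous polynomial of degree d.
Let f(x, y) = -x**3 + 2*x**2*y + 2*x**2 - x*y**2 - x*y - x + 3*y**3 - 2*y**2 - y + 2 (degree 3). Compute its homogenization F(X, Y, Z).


F(X, Y, Z) = -X**3 + 2*X**2*Y + 2*X**2*Z - X*Y**2 - X*Y*Z - X*Z**2 + 3*Y**3 - 2*Y**2*Z - Y*Z**2 + 2*Z**3

deg(f) = 3.
Substitute x = X/Z, y = Y/Z into f, then multiply by Z^3.
  monomial -1·x^3·y^0 ↦ -1·X^3·Y^0·Z^0.
  monomial 2·x^2·y^1 ↦ 2·X^2·Y^1·Z^0.
  monomial 2·x^2·y^0 ↦ 2·X^2·Y^0·Z^1.
  monomial -1·x^1·y^2 ↦ -1·X^1·Y^2·Z^0.
  monomial -1·x^1·y^1 ↦ -1·X^1·Y^1·Z^1.
  monomial -1·x^1·y^0 ↦ -1·X^1·Y^0·Z^2.
  monomial 3·x^0·y^3 ↦ 3·X^0·Y^3·Z^0.
  monomial -2·x^0·y^2 ↦ -2·X^0·Y^2·Z^1.
  monomial -1·x^0·y^1 ↦ -1·X^0·Y^1·Z^2.
  monomial 2·x^0·y^0 ↦ 2·X^0·Y^0·Z^3.
Collecting: F(X, Y, Z) = -X**3 + 2*X**2*Y + 2*X**2*Z - X*Y**2 - X*Y*Z - X*Z**2 + 3*Y**3 - 2*Y**2*Z - Y*Z**2 + 2*Z**3.


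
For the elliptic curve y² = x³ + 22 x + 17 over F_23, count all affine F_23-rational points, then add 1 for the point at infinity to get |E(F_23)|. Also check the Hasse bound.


Affine points = {(2, 0), (3, 8), (3, 15), (4, 10), (4, 13), (7, 10), (7, 13), (9, 1), (9, 22), (10, 8), (10, 15), (11, 7), (11, 16), (12, 10), (12, 13), (13, 4), (13, 19), (16, 7), (16, 16), (18, 9), (18, 14), (19, 7), (19, 16), (20, 4), (20, 19)}; affine count = 25; |E(F_23)| = 26.

Discriminant check: Δ ∝ 4a³ + 27b² = 4·22³ + 27·17² = 4·10648 + 27·289 ≡ 2 (mod 23). Nonzero ⇒ E is nonsingular.
For each x ∈ F_23, compute rhs = x³ + 22·x + 17 mod 23, then count y ∈ F_23 with y² ≡ rhs.
  x = 0: rhs = 17, matching y values: none (0 points).
  x = 1: rhs = 17, matching y values: none (0 points).
  x = 2: rhs = 0, matching y values: 0 (1 points).
  x = 3: rhs = 18, matching y values: 8, 15 (2 points).
  x = 4: rhs = 8, matching y values: 10, 13 (2 points).
  x = 5: rhs = 22, matching y values: none (0 points).
  x = 6: rhs = 20, matching y values: none (0 points).
  x = 7: rhs = 8, matching y values: 10, 13 (2 points).
  x = 8: rhs = 15, matching y values: none (0 points).
  x = 9: rhs = 1, matching y values: 1, 22 (2 points).
  x = 10: rhs = 18, matching y values: 8, 15 (2 points).
  x = 11: rhs = 3, matching y values: 7, 16 (2 points).
  x = 12: rhs = 8, matching y values: 10, 13 (2 points).
  x = 13: rhs = 16, matching y values: 4, 19 (2 points).
  x = 14: rhs = 10, matching y values: none (0 points).
  x = 15: rhs = 19, matching y values: none (0 points).
  x = 16: rhs = 3, matching y values: 7, 16 (2 points).
  x = 17: rhs = 14, matching y values: none (0 points).
  x = 18: rhs = 12, matching y values: 9, 14 (2 points).
  x = 19: rhs = 3, matching y values: 7, 16 (2 points).
  x = 20: rhs = 16, matching y values: 4, 19 (2 points).
  x = 21: rhs = 11, matching y values: none (0 points).
  x = 22: rhs = 17, matching y values: none (0 points).
Total affine count: 25.
Full point count |E(F_23)| = 25 + 1 = 26.
Hasse bound: |26 − (23+1)| = |2| = 2 ≤ 2√23 ≈ 9.5917 ✓.


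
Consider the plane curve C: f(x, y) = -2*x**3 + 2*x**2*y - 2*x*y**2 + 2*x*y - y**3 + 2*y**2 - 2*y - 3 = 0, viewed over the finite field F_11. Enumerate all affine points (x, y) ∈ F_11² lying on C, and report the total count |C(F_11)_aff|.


Affine F_11-points: {(0, 5), (1, 6), (3, 8), (5, 0), (6, 2), (7, 8), (8, 5), (9, 2), (9, 7), (9, 8), (10, 1)}; count = 11.

For each of the 121 pairs (x, y) ∈ F_11², evaluate f(x, y) mod 11. Record the zeros.
  x = 0: [0↦8, 1↦7, 2↦4, 3↦4, 4↦1, 5↦0, 6↦6, 7↦2, 8↦4, 9↦6, 10↦2]  zeros at y ∈ {5}
  x = 1: [0↦6, 1↦7, 2↦2, 3↦7, 4↦5, 5↦1, 6↦0, 7↦7, 8↦5, 9↦10, 10↦5]  zeros at y ∈ {6}
  x = 2: [0↦3, 1↦10, 2↦7, 3↦10, 4↦2, 5↦10, 6↦6, 7↦6, 8↦4, 9↦5, 10↦3]  zeros at y ∈ ∅
  x = 3: [0↦9, 1↦4, 2↦7, 3↦1, 4↦2, 5↦4, 6↦1, 7↦9, 8↦0, 9↦1, 10↦6]  zeros at y ∈ {8}
  x = 4: [0↦1, 1↦10, 2↦1, 3↦1, 4↦4, 5↦4, 6↦6, 7↦4, 8↦3, 9↦8, 10↦2]  zeros at y ∈ ∅
  x = 5: [0↦0, 1↦5, 2↦10, 3↦9, 4↦7, 5↦9, 6↦9, 7↦1, 8↦1, 9↦3, 10↦1]  zeros at y ∈ {0}
  x = 6: [0↦5, 1↦10, 2↦0, 3↦2, 4↦10, 5↦7, 6↦9, 7↦10, 8↦4, 9↦7, 10↦2]  zeros at y ∈ {2}
  x = 7: [0↦4, 1↦2, 2↦3, 3↦1, 4↦1, 5↦8, 6↦5, 7↦8, 8↦0, 9↦8, 10↦4]  zeros at y ∈ {8}
  x = 8: [0↦7, 1↦2, 2↦7, 3↦5, 4↦1, 5↦0, 6↦7, 7↦5, 8↦10, 9↦5, 10↦6]  zeros at y ∈ {5}
  x = 9: [0↦2, 1↦9, 2↦0, 3↦2, 4↦9, 5↦4, 6↦3, 7↦0, 8↦0, 9↦8, 10↦7]  zeros at y ∈ {2, 7, 8}
  x = 10: [0↦10, 1↦0, 2↦3, 3↦2, 4↦2, 5↦8, 6↦3, 7↦3, 8↦2, 9↦5, 10↦6]  zeros at y ∈ {1}
Collecting zeros: affine points = {(0, 5), (1, 6), (3, 8), (5, 0), (6, 2), (7, 8), (8, 5), (9, 2), (9, 7), (9, 8), (10, 1)}.
Total count |C(F_11)_aff| = 11.


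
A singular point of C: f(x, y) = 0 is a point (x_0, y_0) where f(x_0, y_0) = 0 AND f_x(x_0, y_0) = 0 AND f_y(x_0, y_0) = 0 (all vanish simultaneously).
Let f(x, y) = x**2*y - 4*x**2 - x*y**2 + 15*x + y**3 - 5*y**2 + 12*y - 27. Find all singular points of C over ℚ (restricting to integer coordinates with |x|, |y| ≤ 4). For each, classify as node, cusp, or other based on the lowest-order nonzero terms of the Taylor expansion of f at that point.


Singular points: {(3, 3)}; classification: node.

Compute partial derivatives:
  f_x = 2*x*y - 8*x - y**2 + 15.
  f_y = x**2 - 2*x*y + 3*y**2 - 10*y + 12.
Scan x_0 ∈ {−4, ..., 4}. For each x_0, f_y(x_0, y) is a polynomial in y; find its integer roots y ∈ {−4, ..., 4}, then test f_x and f at those candidates.
  x = -4: f_y(-4, y) = 3*y**2 - 2*y + 28; no integer root y with |y| ≤ 4.
  x = -3: f_y(-3, y) = 3*y**2 - 4*y + 21; no integer root y with |y| ≤ 4.
  x = -2: f_y(-2, y) = 3*y**2 - 6*y + 16; no integer root y with |y| ≤ 4.
  x = -1: f_y(-1, y) = 3*y**2 - 8*y + 13; no integer root y with |y| ≤ 4.
  x = 0: f_y(0, y) = 3*y**2 - 10*y + 12; no integer root y with |y| ≤ 4.
  x = 1: f_y(1, y) = 3*y**2 - 12*y + 13; no integer root y with |y| ≤ 4.
  x = 2: f_y(2, y) = 3*y**2 - 14*y + 16; vanishes at y ∈ {2}. (2, 2): f_x = 3 ≠ 0.
  x = 3: f_y(3, y) = 3*y**2 - 16*y + 21; vanishes at y ∈ {3}. (3, 3): f_x = 0, f = 0 — SINGULAR.
  x = 4: f_y(4, y) = 3*y**2 - 18*y + 28; no integer root y with |y| ≤ 4.
Only singular point on the grid: (3, 3).
Classify: substitute x = 3 + u, y = 3 + v and expand: f = u**2*v - u**2 - u*v**2 + v**3 + v**2.
No constant or linear terms (consistent with a singular point). Quadratic part: -u**2 + v**2. Cubic part: u**2*v - u*v**2 + v**3.
The quadratic part v**2 - u**2 = (v − u)(v + u) splits into two distinct linear factors, so there are two distinct tangent lines y − 3 = ±(x − 3) — this is a node (ordinary double point).
Classification: node.


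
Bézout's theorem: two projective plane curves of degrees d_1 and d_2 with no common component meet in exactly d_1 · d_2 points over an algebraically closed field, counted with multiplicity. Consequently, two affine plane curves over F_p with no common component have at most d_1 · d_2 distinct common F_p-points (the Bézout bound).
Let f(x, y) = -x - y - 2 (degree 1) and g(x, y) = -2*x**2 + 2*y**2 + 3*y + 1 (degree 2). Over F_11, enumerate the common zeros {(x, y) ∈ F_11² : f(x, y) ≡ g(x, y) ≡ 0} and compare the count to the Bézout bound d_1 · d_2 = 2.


Common zeros: {(6, 3)}; count = 1; Bézout bound = 2.

deg(f) = 1, deg(g) = 2, so Bézout bound = 2.
Scan x ∈ F_11. For each x, list the y ∈ F_11 with f(x, y) ≡ 0 and those with g(x, y) ≡ 0 (mod 11); the common zeros in that column are the intersection.
  x = 0: f ≡ 0 at y ∈ {9}; g ≡ 0 at y ∈ {5, 10}; common: ∅.
  x = 1: f ≡ 0 at y ∈ {8}; g ≡ 0 at y ∈ ∅; common: ∅.
  x = 2: f ≡ 0 at y ∈ {7}; g ≡ 0 at y ∈ ∅; common: ∅.
  x = 3: f ≡ 0 at y ∈ {6}; g ≡ 0 at y ∈ ∅; common: ∅.
  x = 4: f ≡ 0 at y ∈ {5}; g ≡ 0 at y ∈ {7, 8}; common: ∅.
  x = 5: f ≡ 0 at y ∈ {4}; g ≡ 0 at y ∈ {1, 3}; common: ∅.
  x = 6: f ≡ 0 at y ∈ {3}; g ≡ 0 at y ∈ {1, 3}; common: {3}.
  x = 7: f ≡ 0 at y ∈ {2}; g ≡ 0 at y ∈ {7, 8}; common: ∅.
  x = 8: f ≡ 0 at y ∈ {1}; g ≡ 0 at y ∈ ∅; common: ∅.
  x = 9: f ≡ 0 at y ∈ {0}; g ≡ 0 at y ∈ ∅; common: ∅.
  x = 10: f ≡ 0 at y ∈ {10}; g ≡ 0 at y ∈ ∅; common: ∅.
Collecting: common zeros = {(6, 3)}, so the count is 1.
Comparison with the Bézout bound: 1 ≤ 2 = deg(f)·deg(g), as expected for curves with no common component (the affine F_11-count falls short of the bound because intersections may lie at infinity, over extension fields, or carry multiplicity).


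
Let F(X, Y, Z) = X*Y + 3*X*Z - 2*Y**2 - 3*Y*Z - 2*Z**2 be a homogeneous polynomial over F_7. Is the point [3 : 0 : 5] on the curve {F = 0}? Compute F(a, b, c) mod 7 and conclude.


F(3,0,5) ≡ 2 (mod 7); P is NOT on the curve.

Evaluate F(3, 0, 5) term-by-term (mod 7).
  X*Y ↦ 1·3·0·1 = 0
  3*X*Z ↦ 3·3·1·5 = 45
  -2*Y**2 ↦ -2·1·0·1 = 0
  -3*Y*Z ↦ -3·1·0·5 = 0
  -2*Z**2 ↦ -2·1·1·25 = -50
Sum: F(3, 0, 5) = (0) + (45) + (0) + (0) + (-50) = -5.
Reducing mod 7: -5 ≡ 2 (mod 7).
Since F(a, b, c) ≡ 2 ≠ 0 (mod 7), P does NOT lie on the curve.


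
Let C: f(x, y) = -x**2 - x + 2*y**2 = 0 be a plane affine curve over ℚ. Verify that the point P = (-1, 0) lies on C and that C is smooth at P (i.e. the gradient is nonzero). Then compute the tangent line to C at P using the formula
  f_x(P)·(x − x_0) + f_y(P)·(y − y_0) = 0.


Tangent line at P: x + 1 = 0.

Step 1: f(-1, 0) = 0, so P lies on C.
Step 2: partial derivatives
  f_x(x, y) = -2*x - 1, f_y(x, y) = 4*y.
  f_x(P) = 1, f_y(P) = 0 (gradient nonzero, so P is smooth).
Step 3: tangent line at P: 1·(x − -1) + 0·(y − 0) = 0.
Expanding: x + 1 = 0.


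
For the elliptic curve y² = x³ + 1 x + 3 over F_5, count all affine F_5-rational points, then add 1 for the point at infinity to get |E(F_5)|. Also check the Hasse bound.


Affine points = {(1, 0), (4, 1), (4, 4)}; affine count = 3; |E(F_5)| = 4.

Discriminant check: Δ ∝ 4a³ + 27b² = 4·1³ + 27·3² = 4·1 + 27·9 ≡ 2 (mod 5). Nonzero ⇒ E is nonsingular.
For each x ∈ F_5, compute rhs = x³ + 1·x + 3 mod 5, then count y ∈ F_5 with y² ≡ rhs.
  x = 0: rhs = 3, matching y values: none (0 points).
  x = 1: rhs = 0, matching y values: 0 (1 points).
  x = 2: rhs = 3, matching y values: none (0 points).
  x = 3: rhs = 3, matching y values: none (0 points).
  x = 4: rhs = 1, matching y values: 1, 4 (2 points).
Total affine count: 3.
Full point count |E(F_5)| = 3 + 1 = 4.
Hasse bound: |4 − (5+1)| = |-2| = 2 ≤ 2√5 ≈ 4.4721 ✓.


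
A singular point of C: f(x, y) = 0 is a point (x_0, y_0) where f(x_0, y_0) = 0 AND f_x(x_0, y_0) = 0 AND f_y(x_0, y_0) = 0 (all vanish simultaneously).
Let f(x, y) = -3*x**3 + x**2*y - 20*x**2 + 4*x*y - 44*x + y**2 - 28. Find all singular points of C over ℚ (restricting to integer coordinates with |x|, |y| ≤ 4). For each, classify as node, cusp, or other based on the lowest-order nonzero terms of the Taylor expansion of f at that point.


Singular points: {(-2, 2)}; classification: cusp.

Compute partial derivatives:
  f_x = -9*x**2 + 2*x*y - 40*x + 4*y - 44.
  f_y = x**2 + 4*x + 2*y.
Scan x_0 ∈ {−4, ..., 4}. For each x_0, f_y(x_0, y) is a polynomial in y; find its integer roots y ∈ {−4, ..., 4}, then test f_x and f at those candidates.
  x = -4: f_y(-4, y) = 2*y; vanishes at y ∈ {0}. (-4, 0): f_x = -28 ≠ 0.
  x = -3: f_y(-3, y) = 2*y - 3; no integer root y with |y| ≤ 4.
  x = -2: f_y(-2, y) = 2*y - 4; vanishes at y ∈ {2}. (-2, 2): f_x = 0, f = 0 — SINGULAR.
  x = -1: f_y(-1, y) = 2*y - 3; no integer root y with |y| ≤ 4.
  x = 0: f_y(0, y) = 2*y; vanishes at y ∈ {0}. (0, 0): f_x = -44 ≠ 0.
  x = 1: f_y(1, y) = 2*y + 5; no integer root y with |y| ≤ 4.
  x = 2: f_y(2, y) = 2*y + 12; no integer root y with |y| ≤ 4.
  x = 3: f_y(3, y) = 2*y + 21; no integer root y with |y| ≤ 4.
  x = 4: f_y(4, y) = 2*y + 32; no integer root y with |y| ≤ 4.
Only singular point on the grid: (-2, 2).
Classify: substitute x = -2 + u, y = 2 + v and expand: f = -3*u**3 + u**2*v + v**2.
No constant or linear terms (consistent with a singular point). Quadratic part: v**2. Cubic part: -3*u**3 + u**2*v.
The quadratic part v**2 is a perfect square, so there is a single (double) tangent line v = 0, i.e. y = 2. Restricting the cubic part to that line (v = 0) leaves -3*u**3 ≠ 0, so f is not divisible by v and the branch is v² ≈ 3*u**3 to lowest order — this is a cusp.
Classification: cusp.


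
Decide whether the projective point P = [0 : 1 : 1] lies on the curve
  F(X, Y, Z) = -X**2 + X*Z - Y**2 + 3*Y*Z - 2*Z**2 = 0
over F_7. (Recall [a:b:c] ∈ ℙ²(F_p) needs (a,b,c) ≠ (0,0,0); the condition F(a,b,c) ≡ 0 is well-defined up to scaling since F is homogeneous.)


F(0,1,1) ≡ 0 (mod 7); P is on the curve.

Evaluate F(0, 1, 1) term-by-term (mod 7).
  -X**2 ↦ -1·0·1·1 = 0
  X*Z ↦ 1·0·1·1 = 0
  -Y**2 ↦ -1·1·1·1 = -1
  3*Y*Z ↦ 3·1·1·1 = 3
  -2*Z**2 ↦ -2·1·1·1 = -2
Sum: F(0, 1, 1) = (0) + (0) + (-1) + (3) + (-2) = 0.
Reducing mod 7: 0 ≡ 0 (mod 7).
Since F(a, b, c) ≡ 0 (mod 7), P lies on the curve.


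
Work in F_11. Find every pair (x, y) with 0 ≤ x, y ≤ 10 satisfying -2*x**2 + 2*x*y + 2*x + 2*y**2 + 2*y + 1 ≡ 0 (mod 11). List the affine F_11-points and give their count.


Affine F_11-points: {(2, 3), (2, 5), (3, 0), (3, 7), (4, 1), (4, 5), (5, 7), (5, 9), (9, 0), (9, 1)}; count = 10.

For each of the 121 pairs (x, y) ∈ F_11², evaluate f(x, y) mod 11. Record the zeros.
  x = 0: [0↦1, 1↦5, 2↦2, 3↦3, 4↦8, 5↦6, 6↦8, 7↦3, 8↦2, 9↦5, 10↦1]  zeros at y ∈ ∅
  x = 1: [0↦1, 1↦7, 2↦6, 3↦9, 4↦5, 5↦5, 6↦9, 7↦6, 8↦7, 9↦1, 10↦10]  zeros at y ∈ ∅
  x = 2: [0↦8, 1↦5, 2↦6, 3↦0, 4↦9, 5↦0, 6↦6, 7↦5, 8↦8, 9↦4, 10↦4]  zeros at y ∈ {3, 5}
  x = 3: [0↦0, 1↦10, 2↦2, 3↦9, 4↦9, 5↦2, 6↦10, 7↦0, 8↦5, 9↦3, 10↦5]  zeros at y ∈ {0, 7}
  x = 4: [0↦10, 1↦0, 2↦5, 3↦3, 4↦5, 5↦0, 6↦10, 7↦2, 8↦9, 9↦9, 10↦2]  zeros at y ∈ {1, 5}
  x = 5: [0↦5, 1↦8, 2↦4, 3↦4, 4↦8, 5↦5, 6↦6, 7↦0, 8↦9, 9↦0, 10↦6]  zeros at y ∈ {7, 9}
  x = 6: [0↦7, 1↦1, 2↦10, 3↦1, 4↦7, 5↦6, 6↦9, 7↦5, 8↦5, 9↦9, 10↦6]  zeros at y ∈ ∅
  x = 7: [0↦5, 1↦1, 2↦1, 3↦5, 4↦2, 5↦3, 6↦8, 7↦6, 8↦8, 9↦3, 10↦2]  zeros at y ∈ ∅
  x = 8: [0↦10, 1↦8, 2↦10, 3↦5, 4↦4, 5↦7, 6↦3, 7↦3, 8↦7, 9↦4, 10↦5]  zeros at y ∈ ∅
  x = 9: [0↦0, 1↦0, 2↦4, 3↦1, 4↦2, 5↦7, 6↦5, 7↦7, 8↦2, 9↦1, 10↦4]  zeros at y ∈ {0, 1}
  x = 10: [0↦8, 1↦10, 2↦5, 3↦4, 4↦7, 5↦3, 6↦3, 7↦7, 8↦4, 9↦5, 10↦10]  zeros at y ∈ ∅
Collecting zeros: affine points = {(2, 3), (2, 5), (3, 0), (3, 7), (4, 1), (4, 5), (5, 7), (5, 9), (9, 0), (9, 1)}.
Total count |C(F_11)_aff| = 10.


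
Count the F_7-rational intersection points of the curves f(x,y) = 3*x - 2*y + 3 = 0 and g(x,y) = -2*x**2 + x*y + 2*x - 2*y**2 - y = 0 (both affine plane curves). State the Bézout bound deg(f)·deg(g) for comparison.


Common zeros: ∅; count = 0; Bézout bound = 2.

deg(f) = 1, deg(g) = 2, so Bézout bound = 2.
Scan x ∈ F_7. For each x, list the y ∈ F_7 with f(x, y) ≡ 0 and those with g(x, y) ≡ 0 (mod 7); the common zeros in that column are the intersection.
  x = 0: f ≡ 0 at y ∈ {5}; g ≡ 0 at y ∈ {0, 3}; common: ∅.
  x = 1: f ≡ 0 at y ∈ {3}; g ≡ 0 at y ∈ {0}; common: ∅.
  x = 2: f ≡ 0 at y ∈ {1}; g ≡ 0 at y ∈ {5, 6}; common: ∅.
  x = 3: f ≡ 0 at y ∈ {6}; g ≡ 0 at y ∈ ∅; common: ∅.
  x = 4: f ≡ 0 at y ∈ {4}; g ≡ 0 at y ∈ ∅; common: ∅.
  x = 5: f ≡ 0 at y ∈ {2}; g ≡ 0 at y ∈ {4, 5}; common: ∅.
  x = 6: f ≡ 0 at y ∈ {0}; g ≡ 0 at y ∈ {3}; common: ∅.
Collecting: common zeros = ∅, so the count is 0.
Comparison with the Bézout bound: 0 ≤ 2 = deg(f)·deg(g), as expected for curves with no common component (the affine F_7-count falls short of the bound because intersections may lie at infinity, over extension fields, or carry multiplicity).
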